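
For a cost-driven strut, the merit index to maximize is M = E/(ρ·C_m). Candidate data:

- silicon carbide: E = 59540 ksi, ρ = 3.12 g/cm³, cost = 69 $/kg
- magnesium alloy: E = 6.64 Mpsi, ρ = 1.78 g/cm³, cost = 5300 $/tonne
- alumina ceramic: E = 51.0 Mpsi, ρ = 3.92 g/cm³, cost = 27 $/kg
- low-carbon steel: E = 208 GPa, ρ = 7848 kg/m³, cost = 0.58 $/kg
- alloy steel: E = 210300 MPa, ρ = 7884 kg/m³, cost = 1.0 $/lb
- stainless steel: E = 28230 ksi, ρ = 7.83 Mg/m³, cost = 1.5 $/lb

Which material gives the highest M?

low-carbon steel

Convert each candidate to consistent units, then evaluate M:
  silicon carbide: E = 410.5 GPa, ρ = 3120 kg/m³, cost = 69.00 $/kg
  magnesium alloy: E = 45.78 GPa, ρ = 1780 kg/m³, cost = 5.300 $/kg
  alumina ceramic: E = 351.6 GPa, ρ = 3920 kg/m³, cost = 27.00 $/kg
  low-carbon steel: E = 208.0 GPa, ρ = 7848 kg/m³, cost = 0.5800 $/kg
  alloy steel: E = 210.3 GPa, ρ = 7884 kg/m³, cost = 2.205 $/kg
  stainless steel: E = 194.6 GPa, ρ = 7830 kg/m³, cost = 3.307 $/kg
  low-carbon steel: M = 45.7 MN·m per $
  alloy steel: M = 12.1 MN·m per $
  stainless steel: M = 7.52 MN·m per $
  magnesium alloy: M = 4.85 MN·m per $
  alumina ceramic: M = 3.32 MN·m per $
  silicon carbide: M = 1.91 MN·m per $
The maximum is for low-carbon steel.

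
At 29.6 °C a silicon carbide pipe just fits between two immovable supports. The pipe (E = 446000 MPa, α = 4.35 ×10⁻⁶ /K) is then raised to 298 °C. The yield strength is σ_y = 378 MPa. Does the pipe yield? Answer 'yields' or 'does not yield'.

E = 446000 MPa = 446.0 GPa.
ΔT = 268.4 K. Constrained thermal stress σ = E·α·ΔT = 446.0×10³ MPa × 4.35×10⁻⁶ × 268.4 = 521 MPa (compressive).
Compare to σ_y = 378 MPa: σ ≥ σ_y, so it yields.

yields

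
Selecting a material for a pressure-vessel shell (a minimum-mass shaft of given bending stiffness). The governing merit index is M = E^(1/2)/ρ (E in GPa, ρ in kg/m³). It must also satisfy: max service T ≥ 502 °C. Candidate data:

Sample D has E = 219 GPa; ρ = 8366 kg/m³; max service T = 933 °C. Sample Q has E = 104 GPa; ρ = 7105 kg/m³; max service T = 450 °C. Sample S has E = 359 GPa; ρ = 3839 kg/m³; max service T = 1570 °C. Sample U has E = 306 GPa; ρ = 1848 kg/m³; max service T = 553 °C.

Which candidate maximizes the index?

Screen on constraints: max service T ≥ 502 °C. Survivors: sample D, sample S, sample U.
Computing M directly (units already consistent):
  sample U: M = 9.47×10⁻³
  sample S: M = 4.94×10⁻³
  sample D: M = 1.77×10⁻³
Highest index: sample U.

sample U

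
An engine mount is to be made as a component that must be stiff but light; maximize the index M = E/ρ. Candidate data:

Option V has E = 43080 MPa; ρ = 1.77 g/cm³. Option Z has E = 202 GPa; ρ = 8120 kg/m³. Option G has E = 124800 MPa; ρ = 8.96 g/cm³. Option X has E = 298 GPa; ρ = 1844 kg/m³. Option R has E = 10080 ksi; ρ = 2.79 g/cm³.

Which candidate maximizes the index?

Normalizing units and computing the index:
  option V: E = 43.08 GPa, ρ = 1770 kg/m³
  option Z: E = 202.0 GPa, ρ = 8120 kg/m³
  option G: E = 124.8 GPa, ρ = 8960 kg/m³
  option X: E = 298.0 GPa, ρ = 1844 kg/m³
  option R: E = 69.50 GPa, ρ = 2790 kg/m³
  option X: M = 162 MN·m/kg
  option R: M = 24.9 MN·m/kg
  option Z: M = 24.9 MN·m/kg
  option V: M = 24.3 MN·m/kg
  option G: M = 13.9 MN·m/kg
The maximum is for option X.

option X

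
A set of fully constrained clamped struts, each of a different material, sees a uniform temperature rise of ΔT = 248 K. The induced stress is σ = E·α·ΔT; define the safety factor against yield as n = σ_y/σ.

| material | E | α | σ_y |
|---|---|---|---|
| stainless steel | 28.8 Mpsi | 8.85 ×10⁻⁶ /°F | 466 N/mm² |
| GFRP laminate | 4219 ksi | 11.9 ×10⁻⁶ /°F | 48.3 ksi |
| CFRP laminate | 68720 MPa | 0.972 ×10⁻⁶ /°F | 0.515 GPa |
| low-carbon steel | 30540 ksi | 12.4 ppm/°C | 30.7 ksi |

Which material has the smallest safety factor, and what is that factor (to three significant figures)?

low-carbon steel, n = 0.327

In consistent units (E in GPa, α in ×10⁻⁶/K, σ_y in MPa):
  stainless steel: E = 198.6, α = 15.9, σ_y = 466.0 → σ = 784 MPa, n = 0.594
  GFRP laminate: E = 29.09, α = 21.4, σ_y = 333.0 → σ = 155 MPa, n = 2.16
  CFRP laminate: E = 68.72, α = 1.75, σ_y = 515.0 → σ = 29.8 MPa, n = 17.3
  low-carbon steel: E = 210.6, α = 12.4, σ_y = 211.7 → σ = 648 MPa, n = 0.327
Smallest n: low-carbon steel with n = 0.327.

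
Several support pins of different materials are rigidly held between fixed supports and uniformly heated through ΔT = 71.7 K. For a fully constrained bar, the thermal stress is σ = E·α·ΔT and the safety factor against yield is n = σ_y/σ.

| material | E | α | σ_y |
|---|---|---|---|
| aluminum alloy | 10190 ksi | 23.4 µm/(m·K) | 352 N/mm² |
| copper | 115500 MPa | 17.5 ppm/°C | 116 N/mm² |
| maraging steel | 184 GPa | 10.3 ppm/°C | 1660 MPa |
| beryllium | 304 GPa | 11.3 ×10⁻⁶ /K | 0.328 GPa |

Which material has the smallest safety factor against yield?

copper

Per material, after unit conversion:
  aluminum alloy: E = 70.26, α = 23.4, σ_y = 352.0 → σ = 118 MPa, n = 2.99
  copper: E = 115.5, α = 17.5, σ_y = 116.0 → σ = 145 MPa, n = 0.800
  maraging steel: E = 184.0, α = 10.3, σ_y = 1660 → σ = 136 MPa, n = 12.2
  beryllium: E = 304.0, α = 11.3, σ_y = 328.0 → σ = 246 MPa, n = 1.33
The minimum is copper at n = 0.800.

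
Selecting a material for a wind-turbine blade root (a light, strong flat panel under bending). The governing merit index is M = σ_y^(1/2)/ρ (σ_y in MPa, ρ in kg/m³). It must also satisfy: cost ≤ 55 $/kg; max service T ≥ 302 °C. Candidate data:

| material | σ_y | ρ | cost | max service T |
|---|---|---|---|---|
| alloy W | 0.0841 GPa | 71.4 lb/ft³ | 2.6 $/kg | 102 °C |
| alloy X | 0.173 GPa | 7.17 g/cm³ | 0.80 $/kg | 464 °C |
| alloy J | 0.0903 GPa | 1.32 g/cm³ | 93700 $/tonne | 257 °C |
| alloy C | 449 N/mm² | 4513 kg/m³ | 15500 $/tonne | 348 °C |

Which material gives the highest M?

alloy C

Screen on constraints: cost ≤ 55 $/kg; max service T ≥ 302 °C. Survivors: alloy X, alloy C.
After converting to SI:
  alloy X: σ_y = 173.0 MPa, ρ = 7170 kg/m³
  alloy C: σ_y = 449.0 MPa, ρ = 4513 kg/m³
  alloy C: M = 4.70×10⁻³
  alloy X: M = 1.83×10⁻³
Highest index: alloy C.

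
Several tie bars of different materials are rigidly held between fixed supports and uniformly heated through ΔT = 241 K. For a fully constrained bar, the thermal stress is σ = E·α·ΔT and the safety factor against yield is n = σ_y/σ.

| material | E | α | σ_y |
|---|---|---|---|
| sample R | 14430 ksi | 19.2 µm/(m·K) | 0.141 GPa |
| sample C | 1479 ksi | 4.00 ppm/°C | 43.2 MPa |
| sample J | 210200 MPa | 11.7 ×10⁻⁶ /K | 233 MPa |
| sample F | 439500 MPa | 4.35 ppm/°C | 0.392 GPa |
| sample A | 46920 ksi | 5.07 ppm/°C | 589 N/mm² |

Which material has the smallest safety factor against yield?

Per material, after unit conversion:
  sample R: E = 99.49, α = 19.2, σ_y = 141.0 → σ = 460 MPa, n = 0.306
  sample C: E = 10.20, α = 4.00, σ_y = 43.20 → σ = 9.83 MPa, n = 4.39
  sample J: E = 210.2, α = 11.7, σ_y = 233.0 → σ = 593 MPa, n = 0.393
  sample F: E = 439.5, α = 4.35, σ_y = 392.0 → σ = 461 MPa, n = 0.851
  sample A: E = 323.5, α = 5.07, σ_y = 589.0 → σ = 395 MPa, n = 1.49
Sample R has the lowest safety factor, n = 0.306.

sample R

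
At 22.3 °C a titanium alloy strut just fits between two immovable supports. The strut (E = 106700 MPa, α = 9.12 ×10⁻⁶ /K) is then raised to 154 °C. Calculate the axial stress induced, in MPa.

128 MPa

E = 106700 MPa = 106.7 GPa.
ΔT = 131.7 K. Constrained thermal stress σ = E·α·ΔT = 106.7×10³ MPa × 9.12×10⁻⁶ × 131.7 = 128 MPa (compressive).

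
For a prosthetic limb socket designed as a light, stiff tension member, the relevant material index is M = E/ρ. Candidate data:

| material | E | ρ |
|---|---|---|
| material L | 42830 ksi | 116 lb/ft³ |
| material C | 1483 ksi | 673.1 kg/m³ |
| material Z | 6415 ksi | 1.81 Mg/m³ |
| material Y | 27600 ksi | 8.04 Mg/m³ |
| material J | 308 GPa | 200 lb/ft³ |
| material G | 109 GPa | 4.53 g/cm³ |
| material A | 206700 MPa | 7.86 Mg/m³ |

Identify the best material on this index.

material L

Convert each candidate to consistent units, then evaluate M:
  material L: E = 295.3 GPa, ρ = 1858 kg/m³
  material C: E = 10.22 GPa, ρ = 673.1 kg/m³
  material Z: E = 44.23 GPa, ρ = 1810 kg/m³
  material Y: E = 190.3 GPa, ρ = 8040 kg/m³
  material J: E = 308.0 GPa, ρ = 3204 kg/m³
  material G: E = 109.0 GPa, ρ = 4530 kg/m³
  material A: E = 206.7 GPa, ρ = 7860 kg/m³
  material L: M = 159 MN·m/kg
  material J: M = 96.1 MN·m/kg
  material A: M = 26.3 MN·m/kg
  material Z: M = 24.4 MN·m/kg
  material G: M = 24.1 MN·m/kg
  material Y: M = 23.7 MN·m/kg
  material C: M = 15.2 MN·m/kg
Highest index: material L.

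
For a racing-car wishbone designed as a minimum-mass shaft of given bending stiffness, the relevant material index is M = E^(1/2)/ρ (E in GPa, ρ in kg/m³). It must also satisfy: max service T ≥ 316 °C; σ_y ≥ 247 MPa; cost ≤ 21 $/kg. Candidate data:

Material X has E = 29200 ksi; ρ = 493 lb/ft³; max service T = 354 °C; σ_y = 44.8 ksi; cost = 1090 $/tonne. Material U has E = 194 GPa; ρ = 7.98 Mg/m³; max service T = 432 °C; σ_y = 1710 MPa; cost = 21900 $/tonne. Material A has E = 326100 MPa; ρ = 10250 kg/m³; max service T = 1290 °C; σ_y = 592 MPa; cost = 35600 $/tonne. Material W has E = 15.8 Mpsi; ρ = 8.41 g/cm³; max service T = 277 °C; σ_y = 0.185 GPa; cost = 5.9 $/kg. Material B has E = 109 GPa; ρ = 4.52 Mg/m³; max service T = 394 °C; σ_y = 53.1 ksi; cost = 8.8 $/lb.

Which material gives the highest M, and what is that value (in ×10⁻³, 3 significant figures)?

material B, M = 2.31×10⁻³

Screen on constraints: max service T ≥ 316 °C; σ_y ≥ 247 MPa; cost ≤ 21 $/kg. Survivors: material X, material B.
Putting every candidate on a common basis:
  material X: E = 201.3 GPa, ρ = 7897 kg/m³
  material B: E = 109.0 GPa, ρ = 4520 kg/m³
  material B: M = 2.31×10⁻³
  material X: M = 1.80×10⁻³
The maximum is for material B.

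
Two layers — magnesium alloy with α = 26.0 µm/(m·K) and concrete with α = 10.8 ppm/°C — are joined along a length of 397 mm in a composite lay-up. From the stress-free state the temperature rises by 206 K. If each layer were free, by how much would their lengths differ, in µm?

1240 µm

Δα = |26.0 − 10.8|×10⁻⁶/K = 15.2×10⁻⁶/K.
ΔL_mismatch = Δα·L·ΔT = 15.2×10⁻⁶ × 397.0 mm × 206.0 K = 1240 µm.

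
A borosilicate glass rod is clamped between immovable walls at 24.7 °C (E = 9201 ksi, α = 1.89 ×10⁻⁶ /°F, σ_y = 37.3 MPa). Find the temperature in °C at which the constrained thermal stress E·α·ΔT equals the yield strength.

E = 9201 ksi = 63.44 GPa.
α = 1.89×10⁻⁶/°F × 9/5 = 3.40×10⁻⁶/K.
E·α·ΔT = 37.30 MPa ⇒ ΔT = 37.30 / (63.44×10³ × 3.40×10⁻⁶) = 172.8 K.
T = 24.7 + 172.8 = 197.5 °C.

198 °C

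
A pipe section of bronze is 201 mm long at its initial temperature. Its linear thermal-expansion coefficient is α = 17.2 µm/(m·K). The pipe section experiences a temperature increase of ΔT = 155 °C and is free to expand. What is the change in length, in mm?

0.536 mm

ΔL = α·L₀·ΔT = 17.2×10⁻⁶ × 201 mm × 155.0 K = 0.536 mm.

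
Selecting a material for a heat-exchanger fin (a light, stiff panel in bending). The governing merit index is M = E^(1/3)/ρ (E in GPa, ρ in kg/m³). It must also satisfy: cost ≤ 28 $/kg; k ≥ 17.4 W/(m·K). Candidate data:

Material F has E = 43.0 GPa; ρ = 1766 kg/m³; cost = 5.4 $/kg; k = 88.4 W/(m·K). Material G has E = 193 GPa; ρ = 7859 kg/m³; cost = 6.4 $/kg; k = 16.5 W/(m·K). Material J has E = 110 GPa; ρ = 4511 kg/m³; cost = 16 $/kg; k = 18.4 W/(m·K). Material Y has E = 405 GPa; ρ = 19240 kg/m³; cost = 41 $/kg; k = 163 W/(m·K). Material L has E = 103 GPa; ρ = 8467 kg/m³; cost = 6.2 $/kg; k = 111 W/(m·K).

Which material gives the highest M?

material F

Screen on constraints: cost ≤ 28 $/kg; k ≥ 17.4 W/(m·K). Survivors: material F, material J, material L.
Evaluate M for each candidate:
  material F: M = 1.98×10⁻³
  material J: M = 1.06×10⁻³
  material L: M = 0.554×10⁻³
The maximum is for material F.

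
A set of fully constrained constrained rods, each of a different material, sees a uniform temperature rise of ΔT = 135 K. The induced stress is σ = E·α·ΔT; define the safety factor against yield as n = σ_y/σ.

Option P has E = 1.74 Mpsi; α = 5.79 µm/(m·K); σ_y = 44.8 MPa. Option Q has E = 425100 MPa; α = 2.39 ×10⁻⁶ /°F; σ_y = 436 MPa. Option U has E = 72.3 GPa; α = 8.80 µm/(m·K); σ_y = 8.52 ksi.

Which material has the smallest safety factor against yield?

Per material, after unit conversion:
  option P: E = 12.00, α = 5.79, σ_y = 44.80 → σ = 9.38 MPa, n = 4.78
  option Q: E = 425.1, α = 4.30, σ_y = 436.0 → σ = 247 MPa, n = 1.77
  option U: E = 72.30, α = 8.80, σ_y = 58.74 → σ = 85.9 MPa, n = 0.684
Smallest n: option U with n = 0.684.

option U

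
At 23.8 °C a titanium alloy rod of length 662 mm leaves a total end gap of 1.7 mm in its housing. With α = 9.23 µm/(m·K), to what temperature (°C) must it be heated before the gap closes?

302 °C

α·L₀·ΔT = 1.7 mm ⇒ ΔT = 1.7 / (9.23×10⁻⁶ × 662.0) = 278.2 K.
T = 23.8 + 278.2 = 302.0 °C.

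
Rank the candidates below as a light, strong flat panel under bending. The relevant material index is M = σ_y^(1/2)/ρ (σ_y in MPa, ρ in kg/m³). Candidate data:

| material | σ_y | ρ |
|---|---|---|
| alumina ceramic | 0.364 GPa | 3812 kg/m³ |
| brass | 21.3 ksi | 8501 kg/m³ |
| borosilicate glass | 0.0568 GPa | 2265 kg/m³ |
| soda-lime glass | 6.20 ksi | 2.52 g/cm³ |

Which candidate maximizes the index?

After converting to SI:
  alumina ceramic: σ_y = 364.0 MPa, ρ = 3812 kg/m³
  brass: σ_y = 146.9 MPa, ρ = 8501 kg/m³
  borosilicate glass: σ_y = 56.80 MPa, ρ = 2265 kg/m³
  soda-lime glass: σ_y = 42.75 MPa, ρ = 2520 kg/m³
  alumina ceramic: M = 5.00×10⁻³
  borosilicate glass: M = 3.33×10⁻³
  soda-lime glass: M = 2.59×10⁻³
  brass: M = 1.43×10⁻³
Alumina ceramic ranks first.

alumina ceramic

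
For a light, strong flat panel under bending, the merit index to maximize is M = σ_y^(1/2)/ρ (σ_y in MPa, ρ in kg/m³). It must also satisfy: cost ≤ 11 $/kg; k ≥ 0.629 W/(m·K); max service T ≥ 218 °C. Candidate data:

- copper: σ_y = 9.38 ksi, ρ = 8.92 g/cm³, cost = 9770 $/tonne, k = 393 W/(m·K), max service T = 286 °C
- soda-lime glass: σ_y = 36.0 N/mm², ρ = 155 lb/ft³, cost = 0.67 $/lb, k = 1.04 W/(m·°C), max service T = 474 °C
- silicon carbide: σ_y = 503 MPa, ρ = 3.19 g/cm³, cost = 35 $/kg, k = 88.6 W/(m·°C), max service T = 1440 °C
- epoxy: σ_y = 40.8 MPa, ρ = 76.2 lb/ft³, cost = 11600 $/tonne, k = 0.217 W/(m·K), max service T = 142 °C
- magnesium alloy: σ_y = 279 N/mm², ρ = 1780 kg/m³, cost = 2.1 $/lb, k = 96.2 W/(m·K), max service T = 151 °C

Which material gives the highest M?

soda-lime glass

Screen on constraints: cost ≤ 11 $/kg; k ≥ 0.629 W/(m·K); max service T ≥ 218 °C. Survivors: copper, soda-lime glass.
Putting every candidate on a common basis:
  copper: σ_y = 64.67 MPa, ρ = 8920 kg/m³
  soda-lime glass: σ_y = 36.00 MPa, ρ = 2483 kg/m³
  soda-lime glass: M = 2.42×10⁻³
  copper: M = 0.902×10⁻³
The maximum is for soda-lime glass.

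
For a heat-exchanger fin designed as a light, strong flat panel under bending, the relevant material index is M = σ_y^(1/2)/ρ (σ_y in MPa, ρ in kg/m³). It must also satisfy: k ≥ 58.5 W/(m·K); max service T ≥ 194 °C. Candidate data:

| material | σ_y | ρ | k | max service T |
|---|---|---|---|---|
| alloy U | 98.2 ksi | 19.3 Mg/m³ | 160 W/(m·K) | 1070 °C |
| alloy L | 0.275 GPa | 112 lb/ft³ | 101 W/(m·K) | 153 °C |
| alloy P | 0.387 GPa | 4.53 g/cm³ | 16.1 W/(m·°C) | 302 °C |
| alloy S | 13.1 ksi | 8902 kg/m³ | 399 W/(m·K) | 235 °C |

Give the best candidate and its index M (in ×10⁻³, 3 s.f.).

alloy U, M = 1.35×10⁻³

Screen on constraints: k ≥ 58.5 W/(m·K); max service T ≥ 194 °C. Survivors: alloy U, alloy S.
In SI units:
  alloy U: σ_y = 677.1 MPa, ρ = 19300 kg/m³
  alloy S: σ_y = 90.32 MPa, ρ = 8902 kg/m³
  alloy U: M = 1.35×10⁻³
  alloy S: M = 1.07×10⁻³
Alloy U has the largest M.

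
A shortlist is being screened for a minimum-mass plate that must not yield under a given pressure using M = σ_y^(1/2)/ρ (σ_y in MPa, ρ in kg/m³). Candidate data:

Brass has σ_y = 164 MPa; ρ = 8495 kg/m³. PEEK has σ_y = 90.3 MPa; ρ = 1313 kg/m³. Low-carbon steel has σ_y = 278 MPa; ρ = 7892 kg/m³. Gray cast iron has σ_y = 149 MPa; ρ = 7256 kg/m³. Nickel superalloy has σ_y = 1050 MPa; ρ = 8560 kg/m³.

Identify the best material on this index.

PEEK

Evaluate M for each candidate:
  PEEK: M = 7.24×10⁻³
  nickel superalloy: M = 3.79×10⁻³
  low-carbon steel: M = 2.11×10⁻³
  gray cast iron: M = 1.68×10⁻³
  brass: M = 1.51×10⁻³
PEEK ranks first.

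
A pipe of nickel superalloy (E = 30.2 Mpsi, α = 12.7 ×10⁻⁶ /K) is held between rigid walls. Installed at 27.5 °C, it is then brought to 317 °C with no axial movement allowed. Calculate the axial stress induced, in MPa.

766 MPa

E = 30.2 Mpsi = 208.2 GPa.
ΔT = 289.5 K. Constrained thermal stress σ = E·α·ΔT = 208.2×10³ MPa × 12.7×10⁻⁶ × 289.5 = 766 MPa (compressive).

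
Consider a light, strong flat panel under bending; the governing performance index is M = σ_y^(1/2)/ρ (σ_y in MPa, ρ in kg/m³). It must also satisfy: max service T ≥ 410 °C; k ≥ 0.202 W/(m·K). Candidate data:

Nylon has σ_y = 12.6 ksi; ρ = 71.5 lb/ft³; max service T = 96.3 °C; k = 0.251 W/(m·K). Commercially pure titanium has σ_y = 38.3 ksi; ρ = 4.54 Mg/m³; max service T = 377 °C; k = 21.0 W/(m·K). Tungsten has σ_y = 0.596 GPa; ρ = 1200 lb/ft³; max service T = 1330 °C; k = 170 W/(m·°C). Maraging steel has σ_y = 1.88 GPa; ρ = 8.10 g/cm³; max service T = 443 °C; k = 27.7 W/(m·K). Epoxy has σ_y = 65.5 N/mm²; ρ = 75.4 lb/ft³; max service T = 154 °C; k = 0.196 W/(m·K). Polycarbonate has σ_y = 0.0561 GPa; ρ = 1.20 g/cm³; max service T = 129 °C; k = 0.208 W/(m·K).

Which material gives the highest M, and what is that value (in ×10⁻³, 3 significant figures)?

Screen on constraints: max service T ≥ 410 °C; k ≥ 0.202 W/(m·K). Survivors: tungsten, maraging steel.
Putting every candidate on a common basis:
  tungsten: σ_y = 596.0 MPa, ρ = 19220 kg/m³
  maraging steel: σ_y = 1880 MPa, ρ = 8100 kg/m³
  maraging steel: M = 5.35×10⁻³
  tungsten: M = 1.27×10⁻³
Maraging steel ranks first.

maraging steel, M = 5.35×10⁻³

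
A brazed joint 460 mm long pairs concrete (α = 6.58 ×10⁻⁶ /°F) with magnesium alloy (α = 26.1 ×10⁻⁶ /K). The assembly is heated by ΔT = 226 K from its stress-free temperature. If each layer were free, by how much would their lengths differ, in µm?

concrete: α = 6.58×10⁻⁶/°F × 9/5 = 11.8×10⁻⁶/K.
Δα = |11.8 − 26.1|×10⁻⁶/K = 14.3×10⁻⁶/K.
ΔL_mismatch = Δα·L·ΔT = 14.3×10⁻⁶ × 460.0 mm × 226.0 K = 1480 µm.

1480 µm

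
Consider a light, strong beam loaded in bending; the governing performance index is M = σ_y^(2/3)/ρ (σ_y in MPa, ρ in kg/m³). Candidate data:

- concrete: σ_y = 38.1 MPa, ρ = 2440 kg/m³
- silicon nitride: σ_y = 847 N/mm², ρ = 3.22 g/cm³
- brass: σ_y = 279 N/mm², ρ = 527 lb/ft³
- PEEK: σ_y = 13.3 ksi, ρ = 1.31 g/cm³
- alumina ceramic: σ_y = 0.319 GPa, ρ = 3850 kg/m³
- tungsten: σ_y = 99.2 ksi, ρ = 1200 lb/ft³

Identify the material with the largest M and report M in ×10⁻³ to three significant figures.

silicon nitride, M = 27.8×10⁻³

Normalizing units and computing the index:
  concrete: σ_y = 38.10 MPa, ρ = 2440 kg/m³
  silicon nitride: σ_y = 847.0 MPa, ρ = 3220 kg/m³
  brass: σ_y = 279.0 MPa, ρ = 8442 kg/m³
  PEEK: σ_y = 91.70 MPa, ρ = 1310 kg/m³
  alumina ceramic: σ_y = 319.0 MPa, ρ = 3850 kg/m³
  tungsten: σ_y = 684.0 MPa, ρ = 19220 kg/m³
  silicon nitride: M = 27.8×10⁻³
  PEEK: M = 15.5×10⁻³
  alumina ceramic: M = 12.1×10⁻³
  brass: M = 5.06×10⁻³
  concrete: M = 4.64×10⁻³
  tungsten: M = 4.04×10⁻³
Silicon nitride ranks first.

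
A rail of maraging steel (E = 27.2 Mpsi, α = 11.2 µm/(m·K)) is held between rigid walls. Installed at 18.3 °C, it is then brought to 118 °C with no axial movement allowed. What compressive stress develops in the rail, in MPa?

209 MPa

E = 27.2 Mpsi = 187.5 GPa.
ΔT = 99.70 K. Constrained thermal stress σ = E·α·ΔT = 187.5×10³ MPa × 11.2×10⁻⁶ × 99.70 = 209 MPa (compressive).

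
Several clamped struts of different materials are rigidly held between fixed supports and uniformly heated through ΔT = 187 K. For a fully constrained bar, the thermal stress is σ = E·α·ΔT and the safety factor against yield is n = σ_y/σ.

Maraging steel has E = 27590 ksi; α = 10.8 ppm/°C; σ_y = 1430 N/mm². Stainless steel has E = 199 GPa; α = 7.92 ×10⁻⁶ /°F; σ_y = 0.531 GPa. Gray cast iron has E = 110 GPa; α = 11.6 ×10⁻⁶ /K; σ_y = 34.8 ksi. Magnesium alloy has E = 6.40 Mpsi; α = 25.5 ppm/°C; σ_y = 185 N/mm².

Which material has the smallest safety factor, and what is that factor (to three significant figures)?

With everything in SI (GPa, ×10⁻⁶/K, MPa):
  maraging steel: E = 190.2, α = 10.8, σ_y = 1430 → σ = 384 MPa, n = 3.72
  stainless steel: E = 199.0, α = 14.3, σ_y = 531.0 → σ = 531 MPa, n = 1.00
  gray cast iron: E = 110.0, α = 11.6, σ_y = 239.9 → σ = 239 MPa, n = 1.01
  magnesium alloy: E = 44.13, α = 25.5, σ_y = 185.0 → σ = 210 MPa, n = 0.879
Magnesium alloy has the lowest safety factor, n = 0.879.

magnesium alloy, n = 0.879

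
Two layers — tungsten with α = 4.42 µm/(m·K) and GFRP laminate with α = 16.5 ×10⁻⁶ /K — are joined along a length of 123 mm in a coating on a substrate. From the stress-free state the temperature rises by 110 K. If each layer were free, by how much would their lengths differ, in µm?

Δα = |4.42 − 16.5|×10⁻⁶/K = 12.1×10⁻⁶/K.
ΔL_mismatch = Δα·L·ΔT = 12.1×10⁻⁶ × 123.0 mm × 110.0 K = 163 µm.

163 µm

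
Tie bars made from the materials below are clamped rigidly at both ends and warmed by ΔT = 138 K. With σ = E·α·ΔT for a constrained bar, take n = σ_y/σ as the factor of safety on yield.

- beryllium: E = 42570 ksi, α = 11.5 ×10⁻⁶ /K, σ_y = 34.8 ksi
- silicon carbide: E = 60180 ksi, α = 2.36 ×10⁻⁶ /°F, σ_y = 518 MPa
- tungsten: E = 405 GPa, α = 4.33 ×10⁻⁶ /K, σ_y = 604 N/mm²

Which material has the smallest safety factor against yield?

In consistent units (E in GPa, α in ×10⁻⁶/K, σ_y in MPa):
  beryllium: E = 293.5, α = 11.5, σ_y = 239.9 → σ = 466 MPa, n = 0.515
  silicon carbide: E = 414.9, α = 4.25, σ_y = 518.0 → σ = 243 MPa, n = 2.13
  tungsten: E = 405.0, α = 4.33, σ_y = 604.0 → σ = 242 MPa, n = 2.50
The minimum is beryllium at n = 0.515.

beryllium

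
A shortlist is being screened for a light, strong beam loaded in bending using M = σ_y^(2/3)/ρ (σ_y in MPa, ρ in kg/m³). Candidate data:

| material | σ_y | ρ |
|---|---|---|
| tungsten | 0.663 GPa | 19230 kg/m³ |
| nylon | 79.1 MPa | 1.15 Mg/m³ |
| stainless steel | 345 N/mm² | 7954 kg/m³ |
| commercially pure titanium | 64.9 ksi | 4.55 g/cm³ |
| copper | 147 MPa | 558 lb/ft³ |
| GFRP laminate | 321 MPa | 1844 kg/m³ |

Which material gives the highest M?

In SI units:
  tungsten: σ_y = 663.0 MPa, ρ = 19230 kg/m³
  nylon: σ_y = 79.10 MPa, ρ = 1150 kg/m³
  stainless steel: σ_y = 345.0 MPa, ρ = 7954 kg/m³
  commercially pure titanium: σ_y = 447.5 MPa, ρ = 4550 kg/m³
  copper: σ_y = 147.0 MPa, ρ = 8938 kg/m³
  GFRP laminate: σ_y = 321.0 MPa, ρ = 1844 kg/m³
  GFRP laminate: M = 25.4×10⁻³
  nylon: M = 16.0×10⁻³
  commercially pure titanium: M = 12.9×10⁻³
  stainless steel: M = 6.18×10⁻³
  tungsten: M = 3.95×10⁻³
  copper: M = 3.12×10⁻³
The maximum is for GFRP laminate.

GFRP laminate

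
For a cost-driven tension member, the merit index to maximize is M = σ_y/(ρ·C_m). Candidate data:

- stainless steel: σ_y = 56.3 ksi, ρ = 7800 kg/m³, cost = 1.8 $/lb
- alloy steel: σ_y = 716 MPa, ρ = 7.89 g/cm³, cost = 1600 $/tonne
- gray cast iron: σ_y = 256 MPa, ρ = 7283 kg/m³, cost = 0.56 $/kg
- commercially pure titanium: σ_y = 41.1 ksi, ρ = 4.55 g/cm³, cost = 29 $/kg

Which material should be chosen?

gray cast iron

Convert each candidate to consistent units, then evaluate M:
  stainless steel: σ_y = 388.2 MPa, ρ = 7800 kg/m³, cost = 3.968 $/kg
  alloy steel: σ_y = 716.0 MPa, ρ = 7890 kg/m³, cost = 1.600 $/kg
  gray cast iron: σ_y = 256.0 MPa, ρ = 7283 kg/m³, cost = 0.5600 $/kg
  commercially pure titanium: σ_y = 283.4 MPa, ρ = 4550 kg/m³, cost = 29.00 $/kg
  gray cast iron: M = 62.8 kN·m per $
  alloy steel: M = 56.7 kN·m per $
  stainless steel: M = 12.5 kN·m per $
  commercially pure titanium: M = 2.15 kN·m per $
The maximum is for gray cast iron.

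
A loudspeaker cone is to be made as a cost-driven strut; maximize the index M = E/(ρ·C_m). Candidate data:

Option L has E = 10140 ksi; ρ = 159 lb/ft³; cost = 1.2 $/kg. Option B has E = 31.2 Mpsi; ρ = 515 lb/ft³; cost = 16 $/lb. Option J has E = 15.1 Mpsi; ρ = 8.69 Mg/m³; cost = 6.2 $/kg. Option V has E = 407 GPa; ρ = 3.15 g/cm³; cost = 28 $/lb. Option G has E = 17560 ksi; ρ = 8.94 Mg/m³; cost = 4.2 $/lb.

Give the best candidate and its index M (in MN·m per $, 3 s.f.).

Normalizing units and computing the index:
  option L: E = 69.91 GPa, ρ = 2547 kg/m³, cost = 1.200 $/kg
  option B: E = 215.1 GPa, ρ = 8250 kg/m³, cost = 35.27 $/kg
  option J: E = 104.1 GPa, ρ = 8690 kg/m³, cost = 6.200 $/kg
  option V: E = 407.0 GPa, ρ = 3150 kg/m³, cost = 61.73 $/kg
  option G: E = 121.1 GPa, ρ = 8940 kg/m³, cost = 9.259 $/kg
  option L: M = 22.9 MN·m per $
  option V: M = 2.09 MN·m per $
  option J: M = 1.93 MN·m per $
  option G: M = 1.46 MN·m per $
  option B: M = 0.739 MN·m per $
Option L has the largest M.

option L, M = 22.9 MN·m per $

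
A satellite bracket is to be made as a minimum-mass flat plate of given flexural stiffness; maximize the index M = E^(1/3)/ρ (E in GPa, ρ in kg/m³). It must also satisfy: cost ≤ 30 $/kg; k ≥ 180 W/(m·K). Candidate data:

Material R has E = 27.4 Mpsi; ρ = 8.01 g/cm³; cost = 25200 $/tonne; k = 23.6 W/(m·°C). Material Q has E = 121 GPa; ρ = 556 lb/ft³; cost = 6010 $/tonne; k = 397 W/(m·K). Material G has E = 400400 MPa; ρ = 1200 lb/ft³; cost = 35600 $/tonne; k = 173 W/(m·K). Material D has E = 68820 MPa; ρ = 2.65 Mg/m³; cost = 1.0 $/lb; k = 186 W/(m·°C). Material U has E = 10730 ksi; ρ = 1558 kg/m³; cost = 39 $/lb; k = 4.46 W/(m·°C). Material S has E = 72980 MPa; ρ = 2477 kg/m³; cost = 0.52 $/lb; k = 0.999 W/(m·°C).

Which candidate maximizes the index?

Screen on constraints: cost ≤ 30 $/kg; k ≥ 180 W/(m·K). Survivors: material Q, material D.
After converting to SI:
  material Q: E = 121.0 GPa, ρ = 8906 kg/m³
  material D: E = 68.82 GPa, ρ = 2650 kg/m³
  material D: M = 1.55×10⁻³
  material Q: M = 0.555×10⁻³
The maximum is for material D.

material D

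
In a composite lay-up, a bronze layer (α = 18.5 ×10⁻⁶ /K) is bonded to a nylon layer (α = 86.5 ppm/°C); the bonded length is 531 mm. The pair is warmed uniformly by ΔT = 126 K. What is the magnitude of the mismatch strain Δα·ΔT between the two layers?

Δα = |18.5 − 86.5|×10⁻⁶/K = 68.0×10⁻⁶/K.
Mismatch strain = Δα·ΔT = 68.0×10⁻⁶ × 126.0 = 8.57×10⁻³.

8.57×10⁻³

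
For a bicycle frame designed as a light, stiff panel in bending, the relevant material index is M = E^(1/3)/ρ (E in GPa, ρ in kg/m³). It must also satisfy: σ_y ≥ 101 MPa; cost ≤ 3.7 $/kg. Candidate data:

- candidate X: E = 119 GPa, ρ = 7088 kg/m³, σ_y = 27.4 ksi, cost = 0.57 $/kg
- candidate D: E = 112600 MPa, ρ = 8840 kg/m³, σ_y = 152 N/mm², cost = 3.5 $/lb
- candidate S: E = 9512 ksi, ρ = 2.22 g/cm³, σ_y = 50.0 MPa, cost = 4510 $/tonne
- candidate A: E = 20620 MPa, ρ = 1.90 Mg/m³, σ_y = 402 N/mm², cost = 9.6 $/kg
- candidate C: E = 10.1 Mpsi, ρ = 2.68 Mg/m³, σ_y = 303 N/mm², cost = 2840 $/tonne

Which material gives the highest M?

Screen on constraints: σ_y ≥ 101 MPa; cost ≤ 3.7 $/kg. Survivors: candidate X, candidate C.
Putting every candidate on a common basis:
  candidate X: E = 119.0 GPa, ρ = 7088 kg/m³
  candidate C: E = 69.64 GPa, ρ = 2680 kg/m³
  candidate C: M = 1.54×10⁻³
  candidate X: M = 0.694×10⁻³
The maximum is for candidate C.

candidate C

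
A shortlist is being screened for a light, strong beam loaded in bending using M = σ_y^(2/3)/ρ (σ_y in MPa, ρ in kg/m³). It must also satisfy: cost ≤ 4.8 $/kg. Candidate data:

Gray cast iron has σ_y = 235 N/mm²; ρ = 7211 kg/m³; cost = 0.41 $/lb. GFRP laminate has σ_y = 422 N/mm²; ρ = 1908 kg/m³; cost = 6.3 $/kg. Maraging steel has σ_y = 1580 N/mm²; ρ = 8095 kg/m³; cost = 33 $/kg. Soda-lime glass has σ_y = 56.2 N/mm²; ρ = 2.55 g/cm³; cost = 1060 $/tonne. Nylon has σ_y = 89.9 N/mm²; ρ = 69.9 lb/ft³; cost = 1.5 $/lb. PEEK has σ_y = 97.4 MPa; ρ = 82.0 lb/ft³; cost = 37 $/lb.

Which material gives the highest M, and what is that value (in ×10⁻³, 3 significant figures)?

nylon, M = 17.9×10⁻³

Screen on constraints: cost ≤ 4.8 $/kg. Survivors: gray cast iron, soda-lime glass, nylon.
Convert each candidate to consistent units, then evaluate M:
  gray cast iron: σ_y = 235.0 MPa, ρ = 7211 kg/m³
  soda-lime glass: σ_y = 56.20 MPa, ρ = 2550 kg/m³
  nylon: σ_y = 89.90 MPa, ρ = 1120 kg/m³
  nylon: M = 17.9×10⁻³
  soda-lime glass: M = 5.75×10⁻³
  gray cast iron: M = 5.28×10⁻³
The maximum is for nylon.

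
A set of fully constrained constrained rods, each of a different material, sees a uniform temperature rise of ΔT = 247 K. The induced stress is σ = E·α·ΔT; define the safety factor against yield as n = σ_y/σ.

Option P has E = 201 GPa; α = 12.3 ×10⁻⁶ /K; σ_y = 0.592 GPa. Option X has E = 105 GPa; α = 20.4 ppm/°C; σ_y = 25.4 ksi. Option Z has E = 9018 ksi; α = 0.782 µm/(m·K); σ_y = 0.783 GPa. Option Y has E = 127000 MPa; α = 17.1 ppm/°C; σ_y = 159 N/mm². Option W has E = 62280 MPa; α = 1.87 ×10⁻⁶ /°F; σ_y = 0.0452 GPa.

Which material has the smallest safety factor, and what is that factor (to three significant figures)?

option Y, n = 0.296

In consistent units (E in GPa, α in ×10⁻⁶/K, σ_y in MPa):
  option P: E = 201.0, α = 12.3, σ_y = 592.0 → σ = 611 MPa, n = 0.969
  option X: E = 105.0, α = 20.4, σ_y = 175.1 → σ = 529 MPa, n = 0.331
  option Z: E = 62.18, α = 0.782, σ_y = 783.0 → σ = 12.0 MPa, n = 65.2
  option Y: E = 127.0, α = 17.1, σ_y = 159.0 → σ = 536 MPa, n = 0.296
  option W: E = 62.28, α = 3.37, σ_y = 45.20 → σ = 51.8 MPa, n = 0.873
Smallest n: option Y with n = 0.296.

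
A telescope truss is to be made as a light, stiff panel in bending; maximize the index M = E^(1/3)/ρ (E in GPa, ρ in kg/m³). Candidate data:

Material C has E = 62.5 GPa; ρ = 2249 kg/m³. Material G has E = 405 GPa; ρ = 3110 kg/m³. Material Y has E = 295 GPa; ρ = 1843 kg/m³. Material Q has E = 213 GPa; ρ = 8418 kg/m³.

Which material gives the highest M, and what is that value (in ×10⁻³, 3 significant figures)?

material Y, M = 3.61×10⁻³

Computing M directly (units already consistent):
  material Y: M = 3.61×10⁻³
  material G: M = 2.38×10⁻³
  material C: M = 1.76×10⁻³
  material Q: M = 0.709×10⁻³
Material Y has the largest M.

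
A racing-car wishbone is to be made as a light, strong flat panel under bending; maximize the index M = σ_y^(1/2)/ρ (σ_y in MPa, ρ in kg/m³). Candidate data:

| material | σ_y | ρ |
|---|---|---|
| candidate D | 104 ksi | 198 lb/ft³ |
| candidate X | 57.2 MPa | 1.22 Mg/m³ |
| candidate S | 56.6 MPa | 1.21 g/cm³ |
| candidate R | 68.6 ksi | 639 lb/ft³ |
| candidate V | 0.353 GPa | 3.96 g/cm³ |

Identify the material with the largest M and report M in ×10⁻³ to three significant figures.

Normalizing units and computing the index:
  candidate D: σ_y = 717.1 MPa, ρ = 3172 kg/m³
  candidate X: σ_y = 57.20 MPa, ρ = 1220 kg/m³
  candidate S: σ_y = 56.60 MPa, ρ = 1210 kg/m³
  candidate R: σ_y = 473.0 MPa, ρ = 10240 kg/m³
  candidate V: σ_y = 353.0 MPa, ρ = 3960 kg/m³
  candidate D: M = 8.44×10⁻³
  candidate S: M = 6.22×10⁻³
  candidate X: M = 6.20×10⁻³
  candidate V: M = 4.74×10⁻³
  candidate R: M = 2.12×10⁻³
Candidate D ranks first.

candidate D, M = 8.44×10⁻³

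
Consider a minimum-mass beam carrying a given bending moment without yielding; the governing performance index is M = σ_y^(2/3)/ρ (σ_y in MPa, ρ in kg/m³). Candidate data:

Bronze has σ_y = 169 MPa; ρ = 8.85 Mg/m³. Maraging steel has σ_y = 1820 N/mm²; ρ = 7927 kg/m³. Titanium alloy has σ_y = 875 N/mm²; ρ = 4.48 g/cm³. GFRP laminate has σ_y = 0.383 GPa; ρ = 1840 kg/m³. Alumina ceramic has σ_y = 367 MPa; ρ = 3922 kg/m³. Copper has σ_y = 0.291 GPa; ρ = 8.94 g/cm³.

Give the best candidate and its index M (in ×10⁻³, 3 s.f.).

GFRP laminate, M = 28.7×10⁻³

In SI units:
  bronze: σ_y = 169.0 MPa, ρ = 8850 kg/m³
  maraging steel: σ_y = 1820 MPa, ρ = 7927 kg/m³
  titanium alloy: σ_y = 875.0 MPa, ρ = 4480 kg/m³
  GFRP laminate: σ_y = 383.0 MPa, ρ = 1840 kg/m³
  alumina ceramic: σ_y = 367.0 MPa, ρ = 3922 kg/m³
  copper: σ_y = 291.0 MPa, ρ = 8940 kg/m³
  GFRP laminate: M = 28.7×10⁻³
  titanium alloy: M = 20.4×10⁻³
  maraging steel: M = 18.8×10⁻³
  alumina ceramic: M = 13.1×10⁻³
  copper: M = 4.91×10⁻³
  bronze: M = 3.45×10⁻³
Highest index: GFRP laminate.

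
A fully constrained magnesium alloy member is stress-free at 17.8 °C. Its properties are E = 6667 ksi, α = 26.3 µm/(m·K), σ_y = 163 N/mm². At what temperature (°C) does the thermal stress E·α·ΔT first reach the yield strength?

153 °C

E = 6667 ksi = 45.97 GPa.
σ_y = 163 N/mm² = 163.0 MPa.
E·α·ΔT = 163.0 MPa ⇒ ΔT = 163.0 / (45.97×10³ × 26.3×10⁻⁶) = 134.8 K.
T = 17.8 + 134.8 = 152.6 °C.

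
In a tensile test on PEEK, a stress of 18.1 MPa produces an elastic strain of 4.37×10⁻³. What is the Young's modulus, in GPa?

E = σ/ε = 18.1 MPa / 4.37×10⁻³ = 4142 MPa = 4.14 GPa.

4.14 GPa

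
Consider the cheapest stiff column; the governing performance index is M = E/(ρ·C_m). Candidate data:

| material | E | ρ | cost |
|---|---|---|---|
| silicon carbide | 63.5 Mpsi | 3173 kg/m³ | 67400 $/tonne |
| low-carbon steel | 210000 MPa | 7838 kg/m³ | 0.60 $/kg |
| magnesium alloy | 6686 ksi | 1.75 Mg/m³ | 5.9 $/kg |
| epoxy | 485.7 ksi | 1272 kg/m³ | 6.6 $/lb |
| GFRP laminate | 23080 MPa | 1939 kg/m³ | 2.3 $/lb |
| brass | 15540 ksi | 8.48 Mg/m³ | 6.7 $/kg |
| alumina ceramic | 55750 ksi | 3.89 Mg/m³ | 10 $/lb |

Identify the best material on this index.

low-carbon steel

Putting every candidate on a common basis:
  silicon carbide: E = 437.8 GPa, ρ = 3173 kg/m³, cost = 67.40 $/kg
  low-carbon steel: E = 210.0 GPa, ρ = 7838 kg/m³, cost = 0.6000 $/kg
  magnesium alloy: E = 46.10 GPa, ρ = 1750 kg/m³, cost = 5.900 $/kg
  epoxy: E = 3.349 GPa, ρ = 1272 kg/m³, cost = 14.55 $/kg
  GFRP laminate: E = 23.08 GPa, ρ = 1939 kg/m³, cost = 5.071 $/kg
  brass: E = 107.1 GPa, ρ = 8480 kg/m³, cost = 6.700 $/kg
  alumina ceramic: E = 384.4 GPa, ρ = 3890 kg/m³, cost = 22.05 $/kg
  low-carbon steel: M = 44.7 MN·m per $
  alumina ceramic: M = 4.48 MN·m per $
  magnesium alloy: M = 4.46 MN·m per $
  GFRP laminate: M = 2.35 MN·m per $
  silicon carbide: M = 2.05 MN·m per $
  brass: M = 1.89 MN·m per $
  epoxy: M = 0.181 MN·m per $
Low-carbon steel has the largest M.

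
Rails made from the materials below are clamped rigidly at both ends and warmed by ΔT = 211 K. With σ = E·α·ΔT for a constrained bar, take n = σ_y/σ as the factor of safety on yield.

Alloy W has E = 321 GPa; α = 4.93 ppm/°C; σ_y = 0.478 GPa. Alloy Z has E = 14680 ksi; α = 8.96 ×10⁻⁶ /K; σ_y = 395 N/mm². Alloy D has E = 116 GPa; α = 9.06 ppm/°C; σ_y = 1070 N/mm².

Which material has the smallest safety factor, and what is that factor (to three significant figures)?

In consistent units (E in GPa, α in ×10⁻⁶/K, σ_y in MPa):
  alloy W: E = 321.0, α = 4.93, σ_y = 478.0 → σ = 334 MPa, n = 1.43
  alloy Z: E = 101.2, α = 8.96, σ_y = 395.0 → σ = 191 MPa, n = 2.06
  alloy D: E = 116.0, α = 9.06, σ_y = 1070 → σ = 222 MPa, n = 4.83
Alloy W has the lowest safety factor, n = 1.43.

alloy W, n = 1.43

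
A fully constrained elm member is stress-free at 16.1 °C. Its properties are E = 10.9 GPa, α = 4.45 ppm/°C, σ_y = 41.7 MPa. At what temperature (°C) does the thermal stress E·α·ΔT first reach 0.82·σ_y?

E·α·ΔT = 34.19 MPa ⇒ ΔT = 34.19 / (10.90×10³ × 4.45×10⁻⁶) = 705.0 K.
T = 16.1 + 705.0 = 721.1 °C.

721 °C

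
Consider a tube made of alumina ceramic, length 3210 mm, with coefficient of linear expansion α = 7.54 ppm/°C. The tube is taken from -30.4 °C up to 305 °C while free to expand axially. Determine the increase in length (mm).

ΔT = 305 − (-30.4) = 335.4 K.
ΔL = α·L₀·ΔT = 7.54×10⁻⁶ × 3210 mm × 335.4 K = 8.12 mm.

8.12 mm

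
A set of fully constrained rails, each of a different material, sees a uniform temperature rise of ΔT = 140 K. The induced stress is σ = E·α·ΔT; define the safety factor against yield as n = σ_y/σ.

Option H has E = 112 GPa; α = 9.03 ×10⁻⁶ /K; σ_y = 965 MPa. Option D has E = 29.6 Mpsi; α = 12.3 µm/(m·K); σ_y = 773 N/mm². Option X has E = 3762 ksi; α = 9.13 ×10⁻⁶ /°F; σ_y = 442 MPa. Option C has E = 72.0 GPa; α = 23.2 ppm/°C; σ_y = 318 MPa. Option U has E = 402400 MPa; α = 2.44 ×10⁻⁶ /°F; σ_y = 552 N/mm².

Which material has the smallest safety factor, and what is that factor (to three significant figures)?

In consistent units (E in GPa, α in ×10⁻⁶/K, σ_y in MPa):
  option H: E = 112.0, α = 9.03, σ_y = 965.0 → σ = 142 MPa, n = 6.82
  option D: E = 204.1, α = 12.3, σ_y = 773.0 → σ = 351 MPa, n = 2.20
  option X: E = 25.94, α = 16.4, σ_y = 442.0 → σ = 59.7 MPa, n = 7.41
  option C: E = 72.00, α = 23.2, σ_y = 318.0 → σ = 234 MPa, n = 1.36
  option U: E = 402.4, α = 4.39, σ_y = 552.0 → σ = 247 MPa, n = 2.23
Option C has the lowest safety factor, n = 1.36.

option C, n = 1.36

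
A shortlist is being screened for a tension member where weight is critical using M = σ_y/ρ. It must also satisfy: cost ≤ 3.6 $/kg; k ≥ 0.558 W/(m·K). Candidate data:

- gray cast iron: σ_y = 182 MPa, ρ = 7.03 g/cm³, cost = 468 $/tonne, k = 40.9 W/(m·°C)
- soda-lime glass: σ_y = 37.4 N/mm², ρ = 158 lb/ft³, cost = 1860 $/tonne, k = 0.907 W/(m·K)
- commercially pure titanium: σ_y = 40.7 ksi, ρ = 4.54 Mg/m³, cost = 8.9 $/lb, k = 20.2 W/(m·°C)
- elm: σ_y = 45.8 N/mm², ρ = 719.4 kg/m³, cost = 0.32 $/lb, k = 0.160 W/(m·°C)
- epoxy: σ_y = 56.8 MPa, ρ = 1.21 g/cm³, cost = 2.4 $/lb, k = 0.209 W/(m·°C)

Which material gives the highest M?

Screen on constraints: cost ≤ 3.6 $/kg; k ≥ 0.558 W/(m·K). Survivors: gray cast iron, soda-lime glass.
Convert each candidate to consistent units, then evaluate M:
  gray cast iron: σ_y = 182.0 MPa, ρ = 7030 kg/m³
  soda-lime glass: σ_y = 37.40 MPa, ρ = 2531 kg/m³
  gray cast iron: M = 25.9 kN·m/kg
  soda-lime glass: M = 14.8 kN·m/kg
Highest index: gray cast iron.

gray cast iron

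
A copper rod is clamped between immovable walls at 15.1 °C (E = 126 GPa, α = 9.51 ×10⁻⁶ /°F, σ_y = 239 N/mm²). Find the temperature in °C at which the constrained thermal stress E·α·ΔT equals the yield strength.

126 °C

α = 9.51×10⁻⁶/°F × 9/5 = 17.1×10⁻⁶/K.
σ_y = 239 N/mm² = 239.0 MPa.
E·α·ΔT = 239.0 MPa ⇒ ΔT = 239.0 / (126.0×10³ × 17.1×10⁻⁶) = 110.8 K.
T = 15.1 + 110.8 = 125.9 °C.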